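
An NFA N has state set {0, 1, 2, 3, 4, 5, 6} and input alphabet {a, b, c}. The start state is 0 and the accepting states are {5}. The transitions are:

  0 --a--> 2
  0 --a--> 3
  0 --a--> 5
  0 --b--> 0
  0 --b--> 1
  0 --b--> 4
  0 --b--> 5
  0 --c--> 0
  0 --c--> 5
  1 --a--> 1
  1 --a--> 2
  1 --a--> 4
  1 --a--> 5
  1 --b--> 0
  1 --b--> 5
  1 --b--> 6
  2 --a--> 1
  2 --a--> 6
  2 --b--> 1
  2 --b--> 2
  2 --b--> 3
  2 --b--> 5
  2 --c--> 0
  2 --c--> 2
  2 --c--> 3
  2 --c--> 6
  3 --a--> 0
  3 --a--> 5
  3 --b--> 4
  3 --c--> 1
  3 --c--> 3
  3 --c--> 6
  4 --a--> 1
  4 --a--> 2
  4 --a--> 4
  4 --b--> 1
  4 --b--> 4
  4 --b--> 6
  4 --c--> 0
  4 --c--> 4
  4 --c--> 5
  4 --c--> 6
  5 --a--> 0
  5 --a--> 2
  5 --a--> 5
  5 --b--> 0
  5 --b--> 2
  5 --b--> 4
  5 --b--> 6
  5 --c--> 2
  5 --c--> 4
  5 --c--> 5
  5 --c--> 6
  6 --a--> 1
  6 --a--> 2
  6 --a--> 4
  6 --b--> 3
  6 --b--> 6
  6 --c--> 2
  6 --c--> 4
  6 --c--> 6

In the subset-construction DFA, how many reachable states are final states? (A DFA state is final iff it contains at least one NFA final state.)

11

Start state of the DFA: {0}.
{0} --a--> {2, 3, 5}  [new]
{0} --b--> {0, 1, 4, 5}  [new]
{0} --c--> {0, 5}  [new]
{2, 3, 5} --a--> {0, 1, 2, 5, 6}  [new]
{2, 3, 5} --b--> {0, 1, 2, 3, 4, 5, 6}  [new]
{2, 3, 5} --c--> {0, 1, 2, 3, 4, 5, 6}  [seen]
{0, 1, 4, 5} --a--> {0, 1, 2, 3, 4, 5}  [new]
{0, 1, 4, 5} --b--> {0, 1, 2, 4, 5, 6}  [new]
{0, 1, 4, 5} --c--> {0, 2, 4, 5, 6}  [new]
{0, 5} --a--> {0, 2, 3, 5}  [new]
{0, 5} --b--> {0, 1, 2, 4, 5, 6}  [seen]
{0, 5} --c--> {0, 2, 4, 5, 6}  [seen]
{0, 1, 2, 5, 6} --a--> {0, 1, 2, 3, 4, 5, 6}  [seen]
{0, 1, 2, 5, 6} --b--> {0, 1, 2, 3, 4, 5, 6}  [seen]
{0, 1, 2, 5, 6} --c--> {0, 2, 3, 4, 5, 6}  [new]
{0, 1, 2, 3, 4, 5, 6} --a--> {0, 1, 2, 3, 4, 5, 6}  [seen]
{0, 1, 2, 3, 4, 5, 6} --b--> {0, 1, 2, 3, 4, 5, 6}  [seen]
{0, 1, 2, 3, 4, 5, 6} --c--> {0, 1, 2, 3, 4, 5, 6}  [seen]
{0, 1, 2, 3, 4, 5} --a--> {0, 1, 2, 3, 4, 5, 6}  [seen]
{0, 1, 2, 3, 4, 5} --b--> {0, 1, 2, 3, 4, 5, 6}  [seen]
{0, 1, 2, 3, 4, 5} --c--> {0, 1, 2, 3, 4, 5, 6}  [seen]
{0, 1, 2, 4, 5, 6} --a--> {0, 1, 2, 3, 4, 5, 6}  [seen]
{0, 1, 2, 4, 5, 6} --b--> {0, 1, 2, 3, 4, 5, 6}  [seen]
{0, 1, 2, 4, 5, 6} --c--> {0, 2, 3, 4, 5, 6}  [seen]
{0, 2, 4, 5, 6} --a--> {0, 1, 2, 3, 4, 5, 6}  [seen]
{0, 2, 4, 5, 6} --b--> {0, 1, 2, 3, 4, 5, 6}  [seen]
{0, 2, 4, 5, 6} --c--> {0, 2, 3, 4, 5, 6}  [seen]
{0, 2, 3, 5} --a--> {0, 1, 2, 3, 5, 6}  [new]
{0, 2, 3, 5} --b--> {0, 1, 2, 3, 4, 5, 6}  [seen]
{0, 2, 3, 5} --c--> {0, 1, 2, 3, 4, 5, 6}  [seen]
{0, 2, 3, 4, 5, 6} --a--> {0, 1, 2, 3, 4, 5, 6}  [seen]
{0, 2, 3, 4, 5, 6} --b--> {0, 1, 2, 3, 4, 5, 6}  [seen]
{0, 2, 3, 4, 5, 6} --c--> {0, 1, 2, 3, 4, 5, 6}  [seen]
{0, 1, 2, 3, 5, 6} --a--> {0, 1, 2, 3, 4, 5, 6}  [seen]
{0, 1, 2, 3, 5, 6} --b--> {0, 1, 2, 3, 4, 5, 6}  [seen]
{0, 1, 2, 3, 5, 6} --c--> {0, 1, 2, 3, 4, 5, 6}  [seen]
Reachable DFA states: {0}, {2, 3, 5}, {0, 1, 4, 5}, {0, 5}, {0, 1, 2, 5, 6}, {0, 1, 2, 3, 4, 5, 6}, {0, 1, 2, 3, 4, 5}, {0, 1, 2, 4, 5, 6}, {0, 2, 4, 5, 6}, {0, 2, 3, 5}, {0, 2, 3, 4, 5, 6}, {0, 1, 2, 3, 5, 6}.
Accepting DFA states (contain an NFA accepting state): {2, 3, 5}, {0, 1, 4, 5}, {0, 5}, {0, 1, 2, 5, 6}, {0, 1, 2, 3, 4, 5, 6}, {0, 1, 2, 3, 4, 5}, {0, 1, 2, 4, 5, 6}, {0, 2, 4, 5, 6}, {0, 2, 3, 5}, {0, 2, 3, 4, 5, 6}, {0, 1, 2, 3, 5, 6}.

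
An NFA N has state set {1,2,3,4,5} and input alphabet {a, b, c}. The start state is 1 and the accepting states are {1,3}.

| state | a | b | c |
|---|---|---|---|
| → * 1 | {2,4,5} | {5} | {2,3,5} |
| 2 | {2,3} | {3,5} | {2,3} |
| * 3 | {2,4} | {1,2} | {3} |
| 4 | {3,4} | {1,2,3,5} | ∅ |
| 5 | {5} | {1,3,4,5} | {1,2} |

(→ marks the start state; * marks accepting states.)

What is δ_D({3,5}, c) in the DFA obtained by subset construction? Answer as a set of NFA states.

δ(3,c) = {3}; δ(5,c) = {1,2}.
Union: {1,2,3}.

{1,2,3}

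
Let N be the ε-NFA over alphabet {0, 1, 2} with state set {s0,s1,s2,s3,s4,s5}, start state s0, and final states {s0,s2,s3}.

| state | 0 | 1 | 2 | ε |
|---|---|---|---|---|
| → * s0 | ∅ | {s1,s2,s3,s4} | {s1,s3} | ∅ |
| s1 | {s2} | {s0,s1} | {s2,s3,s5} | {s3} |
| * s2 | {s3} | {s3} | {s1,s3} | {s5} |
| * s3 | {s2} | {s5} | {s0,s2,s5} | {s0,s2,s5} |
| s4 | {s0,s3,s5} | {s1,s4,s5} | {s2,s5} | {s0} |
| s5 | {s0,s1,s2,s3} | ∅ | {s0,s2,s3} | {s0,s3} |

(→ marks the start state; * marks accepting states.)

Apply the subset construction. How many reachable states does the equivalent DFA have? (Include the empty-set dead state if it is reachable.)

4

Start state of the DFA: {s0} (ε-closure of the NFA start).
{s0} --0--> ∅  [new]
{s0} --1--> {s0,s1,s2,s3,s4,s5}  [new]
{s0} --2--> {s0,s1,s2,s3,s5}  [new]
∅ --0--> ∅  [seen]
∅ --1--> ∅  [seen]
∅ --2--> ∅  [seen]
{s0,s1,s2,s3,s4,s5} --0--> {s0,s1,s2,s3,s5}  [seen]
{s0,s1,s2,s3,s4,s5} --1--> {s0,s1,s2,s3,s4,s5}  [seen]
{s0,s1,s2,s3,s4,s5} --2--> {s0,s1,s2,s3,s5}  [seen]
{s0,s1,s2,s3,s5} --0--> {s0,s1,s2,s3,s5}  [seen]
{s0,s1,s2,s3,s5} --1--> {s0,s1,s2,s3,s4,s5}  [seen]
{s0,s1,s2,s3,s5} --2--> {s0,s1,s2,s3,s5}  [seen]
Reachable DFA states: {s0}, ∅, {s0,s1,s2,s3,s4,s5}, {s0,s1,s2,s3,s5}.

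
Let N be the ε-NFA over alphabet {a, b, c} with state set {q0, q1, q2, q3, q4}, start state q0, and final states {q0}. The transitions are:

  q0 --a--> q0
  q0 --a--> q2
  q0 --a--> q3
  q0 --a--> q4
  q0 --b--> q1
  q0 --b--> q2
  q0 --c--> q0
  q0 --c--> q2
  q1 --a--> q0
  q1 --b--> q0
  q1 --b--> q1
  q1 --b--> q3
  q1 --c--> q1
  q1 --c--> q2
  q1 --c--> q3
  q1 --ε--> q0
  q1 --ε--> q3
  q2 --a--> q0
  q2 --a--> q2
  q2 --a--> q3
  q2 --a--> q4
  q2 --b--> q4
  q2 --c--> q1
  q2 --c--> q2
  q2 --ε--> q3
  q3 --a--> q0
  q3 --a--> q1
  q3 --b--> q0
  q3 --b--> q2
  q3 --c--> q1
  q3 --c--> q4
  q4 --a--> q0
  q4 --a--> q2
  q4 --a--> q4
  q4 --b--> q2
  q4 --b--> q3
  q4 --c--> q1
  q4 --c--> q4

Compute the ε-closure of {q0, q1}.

Begin with {q0, q1}.
q1 →ε {q0, q3}; add q3.
ε-closure = {q0, q1, q3}.

{q0, q1, q3}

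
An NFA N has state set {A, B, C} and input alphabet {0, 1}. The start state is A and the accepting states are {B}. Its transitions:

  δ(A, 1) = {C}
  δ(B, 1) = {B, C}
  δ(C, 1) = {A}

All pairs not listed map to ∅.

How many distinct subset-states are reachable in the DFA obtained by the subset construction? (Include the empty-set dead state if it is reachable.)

Start state of the DFA: {A}.
{A} --0--> ∅  [new]
{A} --1--> {C}  [new]
∅ --0--> ∅  [seen]
∅ --1--> ∅  [seen]
{C} --0--> ∅  [seen]
{C} --1--> {A}  [seen]
Reachable DFA states: {A}, ∅, {C}.

3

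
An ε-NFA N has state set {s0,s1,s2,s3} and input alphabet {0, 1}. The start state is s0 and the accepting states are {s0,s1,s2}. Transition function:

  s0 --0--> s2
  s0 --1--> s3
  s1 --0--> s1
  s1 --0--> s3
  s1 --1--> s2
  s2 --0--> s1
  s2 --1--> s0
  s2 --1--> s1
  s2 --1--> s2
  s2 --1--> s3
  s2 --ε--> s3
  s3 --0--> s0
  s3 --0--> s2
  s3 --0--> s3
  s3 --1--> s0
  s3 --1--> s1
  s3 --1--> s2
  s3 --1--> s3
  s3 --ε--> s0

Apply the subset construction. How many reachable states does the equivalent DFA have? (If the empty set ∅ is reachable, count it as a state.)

4

Start state of the DFA: {s0} (ε-closure of the NFA start).
{s0} --0--> {s0,s2,s3}  [new]
{s0} --1--> {s0,s3}  [new]
{s0,s2,s3} --0--> {s0,s1,s2,s3}  [new]
{s0,s2,s3} --1--> {s0,s1,s2,s3}  [seen]
{s0,s3} --0--> {s0,s2,s3}  [seen]
{s0,s3} --1--> {s0,s1,s2,s3}  [seen]
{s0,s1,s2,s3} --0--> {s0,s1,s2,s3}  [seen]
{s0,s1,s2,s3} --1--> {s0,s1,s2,s3}  [seen]
Reachable DFA states: {s0}, {s0,s2,s3}, {s0,s3}, {s0,s1,s2,s3}.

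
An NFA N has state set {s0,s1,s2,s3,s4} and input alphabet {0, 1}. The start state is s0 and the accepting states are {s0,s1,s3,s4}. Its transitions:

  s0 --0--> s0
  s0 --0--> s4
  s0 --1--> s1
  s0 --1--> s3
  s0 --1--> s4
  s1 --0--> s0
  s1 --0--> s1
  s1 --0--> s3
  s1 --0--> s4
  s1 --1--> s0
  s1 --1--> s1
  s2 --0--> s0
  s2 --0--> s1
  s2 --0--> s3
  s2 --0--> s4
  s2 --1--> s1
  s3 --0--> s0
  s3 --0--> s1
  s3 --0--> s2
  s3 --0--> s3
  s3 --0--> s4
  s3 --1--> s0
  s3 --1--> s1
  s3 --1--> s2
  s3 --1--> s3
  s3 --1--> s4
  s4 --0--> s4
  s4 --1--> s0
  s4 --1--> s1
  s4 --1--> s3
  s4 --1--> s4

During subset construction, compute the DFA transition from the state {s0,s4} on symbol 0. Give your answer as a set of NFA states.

δ(s0,0) = {s0,s4}; δ(s4,0) = {s4}.
Union: {s0,s4}.

{s0,s4}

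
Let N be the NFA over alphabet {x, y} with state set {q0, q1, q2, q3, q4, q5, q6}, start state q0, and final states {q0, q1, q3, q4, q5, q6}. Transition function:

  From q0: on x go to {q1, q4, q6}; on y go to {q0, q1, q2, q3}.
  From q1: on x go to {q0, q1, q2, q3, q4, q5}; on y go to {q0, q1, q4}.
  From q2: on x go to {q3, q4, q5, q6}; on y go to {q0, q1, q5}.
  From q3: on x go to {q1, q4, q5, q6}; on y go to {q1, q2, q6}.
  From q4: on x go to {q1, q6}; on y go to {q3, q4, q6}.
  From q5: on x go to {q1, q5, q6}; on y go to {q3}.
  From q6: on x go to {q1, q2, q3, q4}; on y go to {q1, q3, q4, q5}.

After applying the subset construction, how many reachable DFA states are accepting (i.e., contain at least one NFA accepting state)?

Start state of the DFA: {q0}.
{q0} --x--> {q1, q4, q6}  [new]
{q0} --y--> {q0, q1, q2, q3}  [new]
{q1, q4, q6} --x--> {q0, q1, q2, q3, q4, q5, q6}  [new]
{q1, q4, q6} --y--> {q0, q1, q3, q4, q5, q6}  [new]
{q0, q1, q2, q3} --x--> {q0, q1, q2, q3, q4, q5, q6}  [seen]
{q0, q1, q2, q3} --y--> {q0, q1, q2, q3, q4, q5, q6}  [seen]
{q0, q1, q2, q3, q4, q5, q6} --x--> {q0, q1, q2, q3, q4, q5, q6}  [seen]
{q0, q1, q2, q3, q4, q5, q6} --y--> {q0, q1, q2, q3, q4, q5, q6}  [seen]
{q0, q1, q3, q4, q5, q6} --x--> {q0, q1, q2, q3, q4, q5, q6}  [seen]
{q0, q1, q3, q4, q5, q6} --y--> {q0, q1, q2, q3, q4, q5, q6}  [seen]
Reachable DFA states: {q0}, {q1, q4, q6}, {q0, q1, q2, q3}, {q0, q1, q2, q3, q4, q5, q6}, {q0, q1, q3, q4, q5, q6}.
Accepting DFA states (contain an NFA accepting state): {q0}, {q1, q4, q6}, {q0, q1, q2, q3}, {q0, q1, q2, q3, q4, q5, q6}, {q0, q1, q3, q4, q5, q6}.

5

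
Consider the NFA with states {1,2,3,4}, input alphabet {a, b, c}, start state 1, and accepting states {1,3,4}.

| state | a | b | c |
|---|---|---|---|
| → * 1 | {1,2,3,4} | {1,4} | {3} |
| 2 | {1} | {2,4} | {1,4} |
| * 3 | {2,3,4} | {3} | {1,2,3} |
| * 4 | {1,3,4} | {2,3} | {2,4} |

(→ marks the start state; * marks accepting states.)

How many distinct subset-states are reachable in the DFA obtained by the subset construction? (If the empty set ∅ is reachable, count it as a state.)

6

Start state of the DFA: {1}.
{1} --a--> {1,2,3,4}  [new]
{1} --b--> {1,4}  [new]
{1} --c--> {3}  [new]
{1,2,3,4} --a--> {1,2,3,4}  [seen]
{1,2,3,4} --b--> {1,2,3,4}  [seen]
{1,2,3,4} --c--> {1,2,3,4}  [seen]
{1,4} --a--> {1,2,3,4}  [seen]
{1,4} --b--> {1,2,3,4}  [seen]
{1,4} --c--> {2,3,4}  [new]
{3} --a--> {2,3,4}  [seen]
{3} --b--> {3}  [seen]
{3} --c--> {1,2,3}  [new]
{2,3,4} --a--> {1,2,3,4}  [seen]
{2,3,4} --b--> {2,3,4}  [seen]
{2,3,4} --c--> {1,2,3,4}  [seen]
{1,2,3} --a--> {1,2,3,4}  [seen]
{1,2,3} --b--> {1,2,3,4}  [seen]
{1,2,3} --c--> {1,2,3,4}  [seen]
Reachable DFA states: {1}, {1,2,3,4}, {1,4}, {3}, {2,3,4}, {1,2,3}.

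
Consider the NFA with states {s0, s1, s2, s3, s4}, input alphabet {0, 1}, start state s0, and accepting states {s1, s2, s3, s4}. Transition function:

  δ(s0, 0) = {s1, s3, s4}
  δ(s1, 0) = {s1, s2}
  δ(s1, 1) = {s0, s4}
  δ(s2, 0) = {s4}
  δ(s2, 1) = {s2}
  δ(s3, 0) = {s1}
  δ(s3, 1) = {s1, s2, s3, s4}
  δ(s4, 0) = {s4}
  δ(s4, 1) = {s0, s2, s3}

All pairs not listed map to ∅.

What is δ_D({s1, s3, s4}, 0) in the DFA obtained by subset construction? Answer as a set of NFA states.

δ(s1,0) = {s1, s2}; δ(s3,0) = {s1}; δ(s4,0) = {s4}.
Union: {s1, s2, s4}.

{s1, s2, s4}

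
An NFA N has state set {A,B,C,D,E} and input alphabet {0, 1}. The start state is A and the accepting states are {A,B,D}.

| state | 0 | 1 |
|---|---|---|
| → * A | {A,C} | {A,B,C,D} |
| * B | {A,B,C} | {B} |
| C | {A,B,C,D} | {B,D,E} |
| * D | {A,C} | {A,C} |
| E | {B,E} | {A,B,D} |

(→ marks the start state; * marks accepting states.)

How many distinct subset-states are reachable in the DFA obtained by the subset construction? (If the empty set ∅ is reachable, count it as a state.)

Start state of the DFA: {A}.
{A} --0--> {A,C}  [new]
{A} --1--> {A,B,C,D}  [new]
{A,C} --0--> {A,B,C,D}  [seen]
{A,C} --1--> {A,B,C,D,E}  [new]
{A,B,C,D} --0--> {A,B,C,D}  [seen]
{A,B,C,D} --1--> {A,B,C,D,E}  [seen]
{A,B,C,D,E} --0--> {A,B,C,D,E}  [seen]
{A,B,C,D,E} --1--> {A,B,C,D,E}  [seen]
Reachable DFA states: {A}, {A,C}, {A,B,C,D}, {A,B,C,D,E}.

4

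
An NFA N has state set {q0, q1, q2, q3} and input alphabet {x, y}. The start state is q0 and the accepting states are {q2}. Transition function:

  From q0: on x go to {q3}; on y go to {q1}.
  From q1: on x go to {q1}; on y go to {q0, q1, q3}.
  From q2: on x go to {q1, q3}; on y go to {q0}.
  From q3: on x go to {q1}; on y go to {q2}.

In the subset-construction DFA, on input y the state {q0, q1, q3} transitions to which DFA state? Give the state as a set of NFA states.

{q0, q1, q2, q3}

δ(q0,y) = {q1}; δ(q1,y) = {q0, q1, q3}; δ(q3,y) = {q2}.
Union: {q0, q1, q2, q3}.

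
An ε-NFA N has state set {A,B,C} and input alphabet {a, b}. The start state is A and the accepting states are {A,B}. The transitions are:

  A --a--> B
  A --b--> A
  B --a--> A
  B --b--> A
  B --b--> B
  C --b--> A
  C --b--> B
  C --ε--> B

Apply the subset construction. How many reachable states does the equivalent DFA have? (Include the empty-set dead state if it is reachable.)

3

Start state of the DFA: {A} (ε-closure of the NFA start).
{A} --a--> {B}  [new]
{A} --b--> {A}  [seen]
{B} --a--> {A}  [seen]
{B} --b--> {A,B}  [new]
{A,B} --a--> {A,B}  [seen]
{A,B} --b--> {A,B}  [seen]
Reachable DFA states: {A}, {B}, {A,B}.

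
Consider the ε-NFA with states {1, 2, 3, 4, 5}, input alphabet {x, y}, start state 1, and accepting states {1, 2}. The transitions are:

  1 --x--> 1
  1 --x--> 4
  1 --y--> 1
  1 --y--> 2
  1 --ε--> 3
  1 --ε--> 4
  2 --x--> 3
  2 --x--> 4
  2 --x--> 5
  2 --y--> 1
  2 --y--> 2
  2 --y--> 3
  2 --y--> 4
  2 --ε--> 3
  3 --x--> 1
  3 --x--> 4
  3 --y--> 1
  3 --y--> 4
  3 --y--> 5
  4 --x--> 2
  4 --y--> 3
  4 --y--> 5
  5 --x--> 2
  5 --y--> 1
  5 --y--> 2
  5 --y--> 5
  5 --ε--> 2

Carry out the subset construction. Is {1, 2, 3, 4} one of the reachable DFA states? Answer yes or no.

Start state of the DFA: {1, 3, 4} (ε-closure of the NFA start).
{1, 3, 4} --x--> {1, 2, 3, 4}  [new]
{1, 3, 4} --y--> {1, 2, 3, 4, 5}  [new]
{1, 2, 3, 4} --x--> {1, 2, 3, 4, 5}  [seen]
{1, 2, 3, 4} --y--> {1, 2, 3, 4, 5}  [seen]
{1, 2, 3, 4, 5} --x--> {1, 2, 3, 4, 5}  [seen]
{1, 2, 3, 4, 5} --y--> {1, 2, 3, 4, 5}  [seen]
Reachable DFA states: {1, 3, 4}, {1, 2, 3, 4}, {1, 2, 3, 4, 5}.
{1, 2, 3, 4} is among them.

yes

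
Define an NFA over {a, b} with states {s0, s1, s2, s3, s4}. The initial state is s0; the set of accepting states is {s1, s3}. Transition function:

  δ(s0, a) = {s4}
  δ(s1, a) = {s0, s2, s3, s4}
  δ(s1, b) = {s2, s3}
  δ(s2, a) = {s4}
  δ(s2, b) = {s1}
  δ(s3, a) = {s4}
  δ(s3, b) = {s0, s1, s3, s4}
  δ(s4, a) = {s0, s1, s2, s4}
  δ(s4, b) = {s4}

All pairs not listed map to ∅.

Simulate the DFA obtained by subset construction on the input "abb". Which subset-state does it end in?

{s4}

Start: {s0}.
δ(s0,a) = {s4}.
Union: {s4}.
After a: {s4}.
δ(s4,b) = {s4}.
Union: {s4}.
After b: {s4}.
δ(s4,b) = {s4}.
Union: {s4}.
After b: {s4}.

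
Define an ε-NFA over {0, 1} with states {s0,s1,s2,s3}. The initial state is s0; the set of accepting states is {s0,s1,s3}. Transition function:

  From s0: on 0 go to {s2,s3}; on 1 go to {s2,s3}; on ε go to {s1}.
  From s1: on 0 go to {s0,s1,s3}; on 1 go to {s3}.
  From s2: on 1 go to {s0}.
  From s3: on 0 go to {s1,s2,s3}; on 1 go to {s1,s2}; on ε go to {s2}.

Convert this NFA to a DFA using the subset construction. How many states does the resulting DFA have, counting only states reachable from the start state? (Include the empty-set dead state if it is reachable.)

Start state of the DFA: {s0,s1} (ε-closure of the NFA start).
{s0,s1} --0--> {s0,s1,s2,s3}  [new]
{s0,s1} --1--> {s2,s3}  [new]
{s0,s1,s2,s3} --0--> {s0,s1,s2,s3}  [seen]
{s0,s1,s2,s3} --1--> {s0,s1,s2,s3}  [seen]
{s2,s3} --0--> {s1,s2,s3}  [new]
{s2,s3} --1--> {s0,s1,s2}  [new]
{s1,s2,s3} --0--> {s0,s1,s2,s3}  [seen]
{s1,s2,s3} --1--> {s0,s1,s2,s3}  [seen]
{s0,s1,s2} --0--> {s0,s1,s2,s3}  [seen]
{s0,s1,s2} --1--> {s0,s1,s2,s3}  [seen]
Reachable DFA states: {s0,s1}, {s0,s1,s2,s3}, {s2,s3}, {s1,s2,s3}, {s0,s1,s2}.

5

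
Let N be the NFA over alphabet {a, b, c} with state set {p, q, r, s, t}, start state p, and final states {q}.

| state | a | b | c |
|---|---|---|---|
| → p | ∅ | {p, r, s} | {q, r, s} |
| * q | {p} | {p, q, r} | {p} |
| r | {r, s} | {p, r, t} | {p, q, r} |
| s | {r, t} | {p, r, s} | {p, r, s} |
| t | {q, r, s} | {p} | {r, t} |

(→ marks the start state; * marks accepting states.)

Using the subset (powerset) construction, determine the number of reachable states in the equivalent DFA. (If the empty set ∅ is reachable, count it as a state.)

Start state of the DFA: {p}.
{p} --a--> ∅  [new]
{p} --b--> {p, r, s}  [new]
{p} --c--> {q, r, s}  [new]
∅ --a--> ∅  [seen]
∅ --b--> ∅  [seen]
∅ --c--> ∅  [seen]
{p, r, s} --a--> {r, s, t}  [new]
{p, r, s} --b--> {p, r, s, t}  [new]
{p, r, s} --c--> {p, q, r, s}  [new]
{q, r, s} --a--> {p, r, s, t}  [seen]
{q, r, s} --b--> {p, q, r, s, t}  [new]
{q, r, s} --c--> {p, q, r, s}  [seen]
{r, s, t} --a--> {q, r, s, t}  [new]
{r, s, t} --b--> {p, r, s, t}  [seen]
{r, s, t} --c--> {p, q, r, s, t}  [seen]
{p, r, s, t} --a--> {q, r, s, t}  [seen]
{p, r, s, t} --b--> {p, r, s, t}  [seen]
{p, r, s, t} --c--> {p, q, r, s, t}  [seen]
{p, q, r, s} --a--> {p, r, s, t}  [seen]
{p, q, r, s} --b--> {p, q, r, s, t}  [seen]
{p, q, r, s} --c--> {p, q, r, s}  [seen]
{p, q, r, s, t} --a--> {p, q, r, s, t}  [seen]
{p, q, r, s, t} --b--> {p, q, r, s, t}  [seen]
{p, q, r, s, t} --c--> {p, q, r, s, t}  [seen]
{q, r, s, t} --a--> {p, q, r, s, t}  [seen]
{q, r, s, t} --b--> {p, q, r, s, t}  [seen]
{q, r, s, t} --c--> {p, q, r, s, t}  [seen]
Reachable DFA states: {p}, ∅, {p, r, s}, {q, r, s}, {r, s, t}, {p, r, s, t}, {p, q, r, s}, {p, q, r, s, t}, {q, r, s, t}.

9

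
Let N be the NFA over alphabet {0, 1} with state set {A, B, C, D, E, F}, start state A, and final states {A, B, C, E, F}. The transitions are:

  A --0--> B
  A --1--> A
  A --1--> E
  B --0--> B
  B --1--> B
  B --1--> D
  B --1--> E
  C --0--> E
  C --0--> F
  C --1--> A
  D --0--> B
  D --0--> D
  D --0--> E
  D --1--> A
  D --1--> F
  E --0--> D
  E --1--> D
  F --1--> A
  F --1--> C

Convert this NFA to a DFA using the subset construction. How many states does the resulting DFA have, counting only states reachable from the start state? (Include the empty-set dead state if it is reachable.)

11

Start state of the DFA: {A}.
{A} --0--> {B}  [new]
{A} --1--> {A, E}  [new]
{B} --0--> {B}  [seen]
{B} --1--> {B, D, E}  [new]
{A, E} --0--> {B, D}  [new]
{A, E} --1--> {A, D, E}  [new]
{B, D, E} --0--> {B, D, E}  [seen]
{B, D, E} --1--> {A, B, D, E, F}  [new]
{B, D} --0--> {B, D, E}  [seen]
{B, D} --1--> {A, B, D, E, F}  [seen]
{A, D, E} --0--> {B, D, E}  [seen]
{A, D, E} --1--> {A, D, E, F}  [new]
{A, B, D, E, F} --0--> {B, D, E}  [seen]
{A, B, D, E, F} --1--> {A, B, C, D, E, F}  [new]
{A, D, E, F} --0--> {B, D, E}  [seen]
{A, D, E, F} --1--> {A, C, D, E, F}  [new]
{A, B, C, D, E, F} --0--> {B, D, E, F}  [new]
{A, B, C, D, E, F} --1--> {A, B, C, D, E, F}  [seen]
{A, C, D, E, F} --0--> {B, D, E, F}  [seen]
{A, C, D, E, F} --1--> {A, C, D, E, F}  [seen]
{B, D, E, F} --0--> {B, D, E}  [seen]
{B, D, E, F} --1--> {A, B, C, D, E, F}  [seen]
Reachable DFA states: {A}, {B}, {A, E}, {B, D, E}, {B, D}, {A, D, E}, {A, B, D, E, F}, {A, D, E, F}, {A, B, C, D, E, F}, {A, C, D, E, F}, {B, D, E, F}.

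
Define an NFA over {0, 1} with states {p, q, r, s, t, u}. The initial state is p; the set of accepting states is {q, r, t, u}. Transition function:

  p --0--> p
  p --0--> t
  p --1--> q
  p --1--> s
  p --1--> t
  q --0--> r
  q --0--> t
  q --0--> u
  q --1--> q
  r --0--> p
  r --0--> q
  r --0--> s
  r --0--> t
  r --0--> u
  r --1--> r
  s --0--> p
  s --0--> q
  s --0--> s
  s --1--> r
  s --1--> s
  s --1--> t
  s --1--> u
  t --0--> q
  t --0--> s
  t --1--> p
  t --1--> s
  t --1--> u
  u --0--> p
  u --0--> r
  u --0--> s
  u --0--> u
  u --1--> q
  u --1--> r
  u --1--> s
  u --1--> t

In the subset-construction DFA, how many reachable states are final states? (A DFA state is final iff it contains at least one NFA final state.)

5

Start state of the DFA: {p}.
{p} --0--> {p, t}  [new]
{p} --1--> {q, s, t}  [new]
{p, t} --0--> {p, q, s, t}  [new]
{p, t} --1--> {p, q, s, t, u}  [new]
{q, s, t} --0--> {p, q, r, s, t, u}  [new]
{q, s, t} --1--> {p, q, r, s, t, u}  [seen]
{p, q, s, t} --0--> {p, q, r, s, t, u}  [seen]
{p, q, s, t} --1--> {p, q, r, s, t, u}  [seen]
{p, q, s, t, u} --0--> {p, q, r, s, t, u}  [seen]
{p, q, s, t, u} --1--> {p, q, r, s, t, u}  [seen]
{p, q, r, s, t, u} --0--> {p, q, r, s, t, u}  [seen]
{p, q, r, s, t, u} --1--> {p, q, r, s, t, u}  [seen]
Reachable DFA states: {p}, {p, t}, {q, s, t}, {p, q, s, t}, {p, q, s, t, u}, {p, q, r, s, t, u}.
Accepting DFA states (contain an NFA accepting state): {p, t}, {q, s, t}, {p, q, s, t}, {p, q, s, t, u}, {p, q, r, s, t, u}.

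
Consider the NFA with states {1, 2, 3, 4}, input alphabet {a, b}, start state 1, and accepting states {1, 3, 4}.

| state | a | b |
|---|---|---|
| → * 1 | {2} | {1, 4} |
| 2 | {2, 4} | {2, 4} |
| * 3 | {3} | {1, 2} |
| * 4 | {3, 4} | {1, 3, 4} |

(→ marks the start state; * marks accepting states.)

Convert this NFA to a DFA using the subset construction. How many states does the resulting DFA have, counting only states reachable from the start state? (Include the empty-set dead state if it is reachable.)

7

Start state of the DFA: {1}.
{1} --a--> {2}  [new]
{1} --b--> {1, 4}  [new]
{2} --a--> {2, 4}  [new]
{2} --b--> {2, 4}  [seen]
{1, 4} --a--> {2, 3, 4}  [new]
{1, 4} --b--> {1, 3, 4}  [new]
{2, 4} --a--> {2, 3, 4}  [seen]
{2, 4} --b--> {1, 2, 3, 4}  [new]
{2, 3, 4} --a--> {2, 3, 4}  [seen]
{2, 3, 4} --b--> {1, 2, 3, 4}  [seen]
{1, 3, 4} --a--> {2, 3, 4}  [seen]
{1, 3, 4} --b--> {1, 2, 3, 4}  [seen]
{1, 2, 3, 4} --a--> {2, 3, 4}  [seen]
{1, 2, 3, 4} --b--> {1, 2, 3, 4}  [seen]
Reachable DFA states: {1}, {2}, {1, 4}, {2, 4}, {2, 3, 4}, {1, 3, 4}, {1, 2, 3, 4}.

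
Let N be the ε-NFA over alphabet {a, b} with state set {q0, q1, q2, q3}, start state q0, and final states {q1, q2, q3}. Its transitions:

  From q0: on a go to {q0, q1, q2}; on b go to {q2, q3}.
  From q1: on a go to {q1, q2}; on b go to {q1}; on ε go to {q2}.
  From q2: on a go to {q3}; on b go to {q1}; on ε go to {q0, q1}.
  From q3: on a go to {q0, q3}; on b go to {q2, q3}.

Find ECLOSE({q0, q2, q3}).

Begin with {q0, q2, q3}.
q2 →ε {q0, q1}; add q1.
ε-closure = {q0, q1, q2, q3}.

{q0, q1, q2, q3}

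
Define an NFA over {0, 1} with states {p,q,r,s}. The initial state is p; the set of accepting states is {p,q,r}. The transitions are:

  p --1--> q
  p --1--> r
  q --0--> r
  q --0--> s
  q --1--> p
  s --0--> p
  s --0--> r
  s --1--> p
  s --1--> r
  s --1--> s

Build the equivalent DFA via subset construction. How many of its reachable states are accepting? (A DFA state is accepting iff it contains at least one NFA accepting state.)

Start state of the DFA: {p}.
{p} --0--> ∅  [new]
{p} --1--> {q,r}  [new]
∅ --0--> ∅  [seen]
∅ --1--> ∅  [seen]
{q,r} --0--> {r,s}  [new]
{q,r} --1--> {p}  [seen]
{r,s} --0--> {p,r}  [new]
{r,s} --1--> {p,r,s}  [new]
{p,r} --0--> ∅  [seen]
{p,r} --1--> {q,r}  [seen]
{p,r,s} --0--> {p,r}  [seen]
{p,r,s} --1--> {p,q,r,s}  [new]
{p,q,r,s} --0--> {p,r,s}  [seen]
{p,q,r,s} --1--> {p,q,r,s}  [seen]
Reachable DFA states: {p}, ∅, {q,r}, {r,s}, {p,r}, {p,r,s}, {p,q,r,s}.
Accepting DFA states (contain an NFA accepting state): {p}, {q,r}, {r,s}, {p,r}, {p,r,s}, {p,q,r,s}.

6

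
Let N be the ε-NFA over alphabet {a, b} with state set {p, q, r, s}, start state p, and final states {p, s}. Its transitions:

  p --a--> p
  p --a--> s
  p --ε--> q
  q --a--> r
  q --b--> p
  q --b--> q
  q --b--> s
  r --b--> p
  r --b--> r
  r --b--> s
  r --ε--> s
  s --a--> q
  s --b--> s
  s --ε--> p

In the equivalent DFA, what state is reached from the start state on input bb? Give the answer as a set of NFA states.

{p, q, s}

Start: {p, q}.
δ(p,b) = ∅; δ(q,b) = {p, q, s}.
Union: {p, q, s}.
After b: {p, q, s}.
δ(p,b) = ∅; δ(q,b) = {p, q, s}; δ(s,b) = {s}.
Union: {p, q, s}.
After b: {p, q, s}.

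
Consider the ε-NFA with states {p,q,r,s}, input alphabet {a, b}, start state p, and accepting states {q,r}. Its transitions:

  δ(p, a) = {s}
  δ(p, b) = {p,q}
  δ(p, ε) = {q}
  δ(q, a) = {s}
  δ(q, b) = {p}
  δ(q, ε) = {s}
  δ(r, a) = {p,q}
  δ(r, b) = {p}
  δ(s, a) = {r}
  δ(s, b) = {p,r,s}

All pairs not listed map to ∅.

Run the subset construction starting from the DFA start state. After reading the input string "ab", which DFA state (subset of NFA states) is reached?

{p,q,r,s}

Start: {p,q,s}.
δ(p,a) = {s}; δ(q,a) = {s}; δ(s,a) = {r}.
Union: {r,s}.
After a: {r,s}.
δ(r,b) = {p}; δ(s,b) = {p,r,s}.
Union: {p,r,s}.
ε-closure gives {p,q,r,s}.
After b: {p,q,r,s}.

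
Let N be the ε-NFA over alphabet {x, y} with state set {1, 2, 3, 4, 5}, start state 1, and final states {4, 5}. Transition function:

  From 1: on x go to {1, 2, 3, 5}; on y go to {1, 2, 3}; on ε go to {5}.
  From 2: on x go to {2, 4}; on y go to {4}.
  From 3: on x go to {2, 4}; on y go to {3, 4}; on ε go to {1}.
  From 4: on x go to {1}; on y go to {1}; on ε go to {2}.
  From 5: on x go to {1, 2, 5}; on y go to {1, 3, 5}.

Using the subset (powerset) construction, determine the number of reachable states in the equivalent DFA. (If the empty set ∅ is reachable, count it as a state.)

Start state of the DFA: {1, 5} (ε-closure of the NFA start).
{1, 5} --x--> {1, 2, 3, 5}  [new]
{1, 5} --y--> {1, 2, 3, 5}  [seen]
{1, 2, 3, 5} --x--> {1, 2, 3, 4, 5}  [new]
{1, 2, 3, 5} --y--> {1, 2, 3, 4, 5}  [seen]
{1, 2, 3, 4, 5} --x--> {1, 2, 3, 4, 5}  [seen]
{1, 2, 3, 4, 5} --y--> {1, 2, 3, 4, 5}  [seen]
Reachable DFA states: {1, 5}, {1, 2, 3, 5}, {1, 2, 3, 4, 5}.

3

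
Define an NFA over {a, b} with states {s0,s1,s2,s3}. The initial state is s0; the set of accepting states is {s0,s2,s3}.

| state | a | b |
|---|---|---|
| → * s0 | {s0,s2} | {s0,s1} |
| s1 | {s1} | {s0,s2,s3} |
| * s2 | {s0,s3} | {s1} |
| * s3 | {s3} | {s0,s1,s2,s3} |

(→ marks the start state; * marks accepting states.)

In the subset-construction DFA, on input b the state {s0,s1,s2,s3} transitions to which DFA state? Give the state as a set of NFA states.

δ(s0,b) = {s0,s1}; δ(s1,b) = {s0,s2,s3}; δ(s2,b) = {s1}; δ(s3,b) = {s0,s1,s2,s3}.
Union: {s0,s1,s2,s3}.

{s0,s1,s2,s3}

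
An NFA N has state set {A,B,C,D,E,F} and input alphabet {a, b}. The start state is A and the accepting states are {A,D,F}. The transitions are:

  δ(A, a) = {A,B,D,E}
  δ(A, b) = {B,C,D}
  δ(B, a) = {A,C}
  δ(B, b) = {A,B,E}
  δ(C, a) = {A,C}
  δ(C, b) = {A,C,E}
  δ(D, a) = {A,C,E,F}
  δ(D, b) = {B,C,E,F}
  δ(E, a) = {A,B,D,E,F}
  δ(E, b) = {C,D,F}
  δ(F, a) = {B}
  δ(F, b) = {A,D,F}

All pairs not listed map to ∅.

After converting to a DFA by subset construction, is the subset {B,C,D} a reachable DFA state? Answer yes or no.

yes

Start state of the DFA: {A}.
{A} --a--> {A,B,D,E}  [new]
{A} --b--> {B,C,D}  [new]
{A,B,D,E} --a--> {A,B,C,D,E,F}  [new]
{A,B,D,E} --b--> {A,B,C,D,E,F}  [seen]
{B,C,D} --a--> {A,C,E,F}  [new]
{B,C,D} --b--> {A,B,C,E,F}  [new]
{A,B,C,D,E,F} --a--> {A,B,C,D,E,F}  [seen]
{A,B,C,D,E,F} --b--> {A,B,C,D,E,F}  [seen]
{A,C,E,F} --a--> {A,B,C,D,E,F}  [seen]
{A,C,E,F} --b--> {A,B,C,D,E,F}  [seen]
{A,B,C,E,F} --a--> {A,B,C,D,E,F}  [seen]
{A,B,C,E,F} --b--> {A,B,C,D,E,F}  [seen]
Reachable DFA states: {A}, {A,B,D,E}, {B,C,D}, {A,B,C,D,E,F}, {A,C,E,F}, {A,B,C,E,F}.
{B,C,D} is among them.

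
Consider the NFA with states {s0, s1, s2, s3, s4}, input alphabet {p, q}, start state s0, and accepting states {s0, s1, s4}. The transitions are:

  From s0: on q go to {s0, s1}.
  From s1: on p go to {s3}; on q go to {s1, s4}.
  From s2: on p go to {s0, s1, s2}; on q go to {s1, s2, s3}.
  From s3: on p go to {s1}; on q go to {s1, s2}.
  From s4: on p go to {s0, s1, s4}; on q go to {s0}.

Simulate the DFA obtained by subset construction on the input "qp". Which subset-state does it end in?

Start: {s0}.
δ(s0,q) = {s0, s1}.
Union: {s0, s1}.
After q: {s0, s1}.
δ(s0,p) = ∅; δ(s1,p) = {s3}.
Union: {s3}.
After p: {s3}.

{s3}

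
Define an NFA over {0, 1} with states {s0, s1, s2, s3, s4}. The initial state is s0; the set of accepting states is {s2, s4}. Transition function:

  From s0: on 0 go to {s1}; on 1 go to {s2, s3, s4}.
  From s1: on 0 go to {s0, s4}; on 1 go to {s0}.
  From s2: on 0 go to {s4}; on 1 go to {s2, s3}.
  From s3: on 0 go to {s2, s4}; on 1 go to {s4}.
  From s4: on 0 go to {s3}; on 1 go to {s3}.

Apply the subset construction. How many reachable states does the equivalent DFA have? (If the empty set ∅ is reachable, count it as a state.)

10

Start state of the DFA: {s0}.
{s0} --0--> {s1}  [new]
{s0} --1--> {s2, s3, s4}  [new]
{s1} --0--> {s0, s4}  [new]
{s1} --1--> {s0}  [seen]
{s2, s3, s4} --0--> {s2, s3, s4}  [seen]
{s2, s3, s4} --1--> {s2, s3, s4}  [seen]
{s0, s4} --0--> {s1, s3}  [new]
{s0, s4} --1--> {s2, s3, s4}  [seen]
{s1, s3} --0--> {s0, s2, s4}  [new]
{s1, s3} --1--> {s0, s4}  [seen]
{s0, s2, s4} --0--> {s1, s3, s4}  [new]
{s0, s2, s4} --1--> {s2, s3, s4}  [seen]
{s1, s3, s4} --0--> {s0, s2, s3, s4}  [new]
{s1, s3, s4} --1--> {s0, s3, s4}  [new]
{s0, s2, s3, s4} --0--> {s1, s2, s3, s4}  [new]
{s0, s2, s3, s4} --1--> {s2, s3, s4}  [seen]
{s0, s3, s4} --0--> {s1, s2, s3, s4}  [seen]
{s0, s3, s4} --1--> {s2, s3, s4}  [seen]
{s1, s2, s3, s4} --0--> {s0, s2, s3, s4}  [seen]
{s1, s2, s3, s4} --1--> {s0, s2, s3, s4}  [seen]
Reachable DFA states: {s0}, {s1}, {s2, s3, s4}, {s0, s4}, {s1, s3}, {s0, s2, s4}, {s1, s3, s4}, {s0, s2, s3, s4}, {s0, s3, s4}, {s1, s2, s3, s4}.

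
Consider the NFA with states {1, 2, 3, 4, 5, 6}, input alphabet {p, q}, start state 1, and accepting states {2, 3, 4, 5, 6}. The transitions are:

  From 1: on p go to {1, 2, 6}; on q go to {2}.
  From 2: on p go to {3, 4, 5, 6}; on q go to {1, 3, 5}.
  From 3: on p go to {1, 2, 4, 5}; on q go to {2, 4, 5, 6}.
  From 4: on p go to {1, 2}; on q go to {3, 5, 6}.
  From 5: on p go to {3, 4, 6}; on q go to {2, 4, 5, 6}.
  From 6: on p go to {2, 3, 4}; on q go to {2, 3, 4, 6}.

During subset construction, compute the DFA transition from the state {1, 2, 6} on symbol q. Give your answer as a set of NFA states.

δ(1,q) = {2}; δ(2,q) = {1, 3, 5}; δ(6,q) = {2, 3, 4, 6}.
Union: {1, 2, 3, 4, 5, 6}.

{1, 2, 3, 4, 5, 6}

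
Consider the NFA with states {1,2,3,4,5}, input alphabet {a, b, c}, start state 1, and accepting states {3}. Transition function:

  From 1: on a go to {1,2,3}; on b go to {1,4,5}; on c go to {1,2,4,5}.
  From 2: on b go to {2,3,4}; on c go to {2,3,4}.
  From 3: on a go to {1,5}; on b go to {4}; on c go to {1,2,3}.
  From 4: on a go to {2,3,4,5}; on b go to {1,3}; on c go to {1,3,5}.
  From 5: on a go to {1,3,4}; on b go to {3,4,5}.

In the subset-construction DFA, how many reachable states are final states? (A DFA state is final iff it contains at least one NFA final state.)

4

Start state of the DFA: {1}.
{1} --a--> {1,2,3}  [new]
{1} --b--> {1,4,5}  [new]
{1} --c--> {1,2,4,5}  [new]
{1,2,3} --a--> {1,2,3,5}  [new]
{1,2,3} --b--> {1,2,3,4,5}  [new]
{1,2,3} --c--> {1,2,3,4,5}  [seen]
{1,4,5} --a--> {1,2,3,4,5}  [seen]
{1,4,5} --b--> {1,3,4,5}  [new]
{1,4,5} --c--> {1,2,3,4,5}  [seen]
{1,2,4,5} --a--> {1,2,3,4,5}  [seen]
{1,2,4,5} --b--> {1,2,3,4,5}  [seen]
{1,2,4,5} --c--> {1,2,3,4,5}  [seen]
{1,2,3,5} --a--> {1,2,3,4,5}  [seen]
{1,2,3,5} --b--> {1,2,3,4,5}  [seen]
{1,2,3,5} --c--> {1,2,3,4,5}  [seen]
{1,2,3,4,5} --a--> {1,2,3,4,5}  [seen]
{1,2,3,4,5} --b--> {1,2,3,4,5}  [seen]
{1,2,3,4,5} --c--> {1,2,3,4,5}  [seen]
{1,3,4,5} --a--> {1,2,3,4,5}  [seen]
{1,3,4,5} --b--> {1,3,4,5}  [seen]
{1,3,4,5} --c--> {1,2,3,4,5}  [seen]
Reachable DFA states: {1}, {1,2,3}, {1,4,5}, {1,2,4,5}, {1,2,3,5}, {1,2,3,4,5}, {1,3,4,5}.
Accepting DFA states (contain an NFA accepting state): {1,2,3}, {1,2,3,5}, {1,2,3,4,5}, {1,3,4,5}.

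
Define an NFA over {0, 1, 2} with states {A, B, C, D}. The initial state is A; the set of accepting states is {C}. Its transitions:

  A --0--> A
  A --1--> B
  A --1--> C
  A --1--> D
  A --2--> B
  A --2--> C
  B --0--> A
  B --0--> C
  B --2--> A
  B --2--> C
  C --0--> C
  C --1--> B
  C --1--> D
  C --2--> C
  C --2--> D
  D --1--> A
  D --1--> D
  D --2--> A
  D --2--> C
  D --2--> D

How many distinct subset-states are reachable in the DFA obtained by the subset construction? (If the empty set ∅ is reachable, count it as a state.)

9

Start state of the DFA: {A}.
{A} --0--> {A}  [seen]
{A} --1--> {B, C, D}  [new]
{A} --2--> {B, C}  [new]
{B, C, D} --0--> {A, C}  [new]
{B, C, D} --1--> {A, B, D}  [new]
{B, C, D} --2--> {A, C, D}  [new]
{B, C} --0--> {A, C}  [seen]
{B, C} --1--> {B, D}  [new]
{B, C} --2--> {A, C, D}  [seen]
{A, C} --0--> {A, C}  [seen]
{A, C} --1--> {B, C, D}  [seen]
{A, C} --2--> {B, C, D}  [seen]
{A, B, D} --0--> {A, C}  [seen]
{A, B, D} --1--> {A, B, C, D}  [new]
{A, B, D} --2--> {A, B, C, D}  [seen]
{A, C, D} --0--> {A, C}  [seen]
{A, C, D} --1--> {A, B, C, D}  [seen]
{A, C, D} --2--> {A, B, C, D}  [seen]
{B, D} --0--> {A, C}  [seen]
{B, D} --1--> {A, D}  [new]
{B, D} --2--> {A, C, D}  [seen]
{A, B, C, D} --0--> {A, C}  [seen]
{A, B, C, D} --1--> {A, B, C, D}  [seen]
{A, B, C, D} --2--> {A, B, C, D}  [seen]
{A, D} --0--> {A}  [seen]
{A, D} --1--> {A, B, C, D}  [seen]
{A, D} --2--> {A, B, C, D}  [seen]
Reachable DFA states: {A}, {B, C, D}, {B, C}, {A, C}, {A, B, D}, {A, C, D}, {B, D}, {A, B, C, D}, {A, D}.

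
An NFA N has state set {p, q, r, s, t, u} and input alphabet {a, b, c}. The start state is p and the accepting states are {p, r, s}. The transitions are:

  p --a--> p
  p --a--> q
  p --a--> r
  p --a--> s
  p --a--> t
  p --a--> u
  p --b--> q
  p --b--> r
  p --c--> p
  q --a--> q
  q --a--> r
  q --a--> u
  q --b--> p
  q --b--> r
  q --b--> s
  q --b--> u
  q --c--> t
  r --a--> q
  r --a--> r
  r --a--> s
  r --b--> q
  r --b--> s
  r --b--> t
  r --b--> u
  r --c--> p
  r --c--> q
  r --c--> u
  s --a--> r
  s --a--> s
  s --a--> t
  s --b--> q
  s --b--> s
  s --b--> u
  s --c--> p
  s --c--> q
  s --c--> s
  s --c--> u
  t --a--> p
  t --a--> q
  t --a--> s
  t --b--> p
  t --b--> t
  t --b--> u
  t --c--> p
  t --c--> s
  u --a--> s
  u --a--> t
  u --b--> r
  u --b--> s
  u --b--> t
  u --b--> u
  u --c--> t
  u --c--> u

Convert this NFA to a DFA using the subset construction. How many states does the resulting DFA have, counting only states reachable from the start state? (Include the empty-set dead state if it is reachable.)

Start state of the DFA: {p}.
{p} --a--> {p, q, r, s, t, u}  [new]
{p} --b--> {q, r}  [new]
{p} --c--> {p}  [seen]
{p, q, r, s, t, u} --a--> {p, q, r, s, t, u}  [seen]
{p, q, r, s, t, u} --b--> {p, q, r, s, t, u}  [seen]
{p, q, r, s, t, u} --c--> {p, q, s, t, u}  [new]
{q, r} --a--> {q, r, s, u}  [new]
{q, r} --b--> {p, q, r, s, t, u}  [seen]
{q, r} --c--> {p, q, t, u}  [new]
{p, q, s, t, u} --a--> {p, q, r, s, t, u}  [seen]
{p, q, s, t, u} --b--> {p, q, r, s, t, u}  [seen]
{p, q, s, t, u} --c--> {p, q, s, t, u}  [seen]
{q, r, s, u} --a--> {q, r, s, t, u}  [new]
{q, r, s, u} --b--> {p, q, r, s, t, u}  [seen]
{q, r, s, u} --c--> {p, q, s, t, u}  [seen]
{p, q, t, u} --a--> {p, q, r, s, t, u}  [seen]
{p, q, t, u} --b--> {p, q, r, s, t, u}  [seen]
{p, q, t, u} --c--> {p, s, t, u}  [new]
{q, r, s, t, u} --a--> {p, q, r, s, t, u}  [seen]
{q, r, s, t, u} --b--> {p, q, r, s, t, u}  [seen]
{q, r, s, t, u} --c--> {p, q, s, t, u}  [seen]
{p, s, t, u} --a--> {p, q, r, s, t, u}  [seen]
{p, s, t, u} --b--> {p, q, r, s, t, u}  [seen]
{p, s, t, u} --c--> {p, q, s, t, u}  [seen]
Reachable DFA states: {p}, {p, q, r, s, t, u}, {q, r}, {p, q, s, t, u}, {q, r, s, u}, {p, q, t, u}, {q, r, s, t, u}, {p, s, t, u}.

8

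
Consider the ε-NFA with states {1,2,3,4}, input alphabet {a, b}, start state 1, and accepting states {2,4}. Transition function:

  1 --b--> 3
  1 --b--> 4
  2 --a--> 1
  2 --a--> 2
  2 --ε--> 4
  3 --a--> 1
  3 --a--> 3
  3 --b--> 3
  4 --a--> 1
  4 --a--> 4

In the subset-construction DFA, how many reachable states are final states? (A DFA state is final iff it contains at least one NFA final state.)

Start state of the DFA: {1} (ε-closure of the NFA start).
{1} --a--> ∅  [new]
{1} --b--> {3,4}  [new]
∅ --a--> ∅  [seen]
∅ --b--> ∅  [seen]
{3,4} --a--> {1,3,4}  [new]
{3,4} --b--> {3}  [new]
{1,3,4} --a--> {1,3,4}  [seen]
{1,3,4} --b--> {3,4}  [seen]
{3} --a--> {1,3}  [new]
{3} --b--> {3}  [seen]
{1,3} --a--> {1,3}  [seen]
{1,3} --b--> {3,4}  [seen]
Reachable DFA states: {1}, ∅, {3,4}, {1,3,4}, {3}, {1,3}.
Accepting DFA states (contain an NFA accepting state): {3,4}, {1,3,4}.

2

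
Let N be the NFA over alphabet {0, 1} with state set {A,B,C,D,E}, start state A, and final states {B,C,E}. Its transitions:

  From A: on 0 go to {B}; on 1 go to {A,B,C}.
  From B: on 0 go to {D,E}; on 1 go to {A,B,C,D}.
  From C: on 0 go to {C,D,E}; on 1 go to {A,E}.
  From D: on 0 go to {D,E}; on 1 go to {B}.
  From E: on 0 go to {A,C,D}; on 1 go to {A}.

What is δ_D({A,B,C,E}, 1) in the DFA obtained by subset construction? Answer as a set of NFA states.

δ(A,1) = {A,B,C}; δ(B,1) = {A,B,C,D}; δ(C,1) = {A,E}; δ(E,1) = {A}.
Union: {A,B,C,D,E}.

{A,B,C,D,E}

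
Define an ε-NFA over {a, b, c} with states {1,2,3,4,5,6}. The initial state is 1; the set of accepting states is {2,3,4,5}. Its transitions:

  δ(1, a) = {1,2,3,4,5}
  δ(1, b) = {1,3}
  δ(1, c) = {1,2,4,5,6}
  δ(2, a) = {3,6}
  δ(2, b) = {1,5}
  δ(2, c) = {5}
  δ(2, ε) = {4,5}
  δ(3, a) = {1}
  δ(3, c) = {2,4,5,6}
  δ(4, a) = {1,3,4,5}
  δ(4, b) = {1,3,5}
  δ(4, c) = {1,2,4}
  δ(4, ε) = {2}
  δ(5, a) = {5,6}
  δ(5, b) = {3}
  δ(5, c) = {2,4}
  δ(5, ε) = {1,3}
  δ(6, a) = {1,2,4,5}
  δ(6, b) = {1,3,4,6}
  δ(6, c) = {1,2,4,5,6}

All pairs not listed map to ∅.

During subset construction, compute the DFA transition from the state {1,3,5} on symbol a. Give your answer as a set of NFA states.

δ(1,a) = {1,2,3,4,5}; δ(3,a) = {1}; δ(5,a) = {5,6}.
Union: {1,2,3,4,5,6}.

{1,2,3,4,5,6}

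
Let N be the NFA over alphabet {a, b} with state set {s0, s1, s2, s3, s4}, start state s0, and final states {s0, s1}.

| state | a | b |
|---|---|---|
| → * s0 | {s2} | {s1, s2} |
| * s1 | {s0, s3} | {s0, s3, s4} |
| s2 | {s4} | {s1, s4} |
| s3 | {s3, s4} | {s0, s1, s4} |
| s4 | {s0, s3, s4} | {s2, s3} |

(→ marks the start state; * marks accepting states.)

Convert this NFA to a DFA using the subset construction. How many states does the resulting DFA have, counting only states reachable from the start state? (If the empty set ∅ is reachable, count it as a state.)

12

Start state of the DFA: {s0}.
{s0} --a--> {s2}  [new]
{s0} --b--> {s1, s2}  [new]
{s2} --a--> {s4}  [new]
{s2} --b--> {s1, s4}  [new]
{s1, s2} --a--> {s0, s3, s4}  [new]
{s1, s2} --b--> {s0, s1, s3, s4}  [new]
{s4} --a--> {s0, s3, s4}  [seen]
{s4} --b--> {s2, s3}  [new]
{s1, s4} --a--> {s0, s3, s4}  [seen]
{s1, s4} --b--> {s0, s2, s3, s4}  [new]
{s0, s3, s4} --a--> {s0, s2, s3, s4}  [seen]
{s0, s3, s4} --b--> {s0, s1, s2, s3, s4}  [new]
{s0, s1, s3, s4} --a--> {s0, s2, s3, s4}  [seen]
{s0, s1, s3, s4} --b--> {s0, s1, s2, s3, s4}  [seen]
{s2, s3} --a--> {s3, s4}  [new]
{s2, s3} --b--> {s0, s1, s4}  [new]
{s0, s2, s3, s4} --a--> {s0, s2, s3, s4}  [seen]
{s0, s2, s3, s4} --b--> {s0, s1, s2, s3, s4}  [seen]
{s0, s1, s2, s3, s4} --a--> {s0, s2, s3, s4}  [seen]
{s0, s1, s2, s3, s4} --b--> {s0, s1, s2, s3, s4}  [seen]
{s3, s4} --a--> {s0, s3, s4}  [seen]
{s3, s4} --b--> {s0, s1, s2, s3, s4}  [seen]
{s0, s1, s4} --a--> {s0, s2, s3, s4}  [seen]
{s0, s1, s4} --b--> {s0, s1, s2, s3, s4}  [seen]
Reachable DFA states: {s0}, {s2}, {s1, s2}, {s4}, {s1, s4}, {s0, s3, s4}, {s0, s1, s3, s4}, {s2, s3}, {s0, s2, s3, s4}, {s0, s1, s2, s3, s4}, {s3, s4}, {s0, s1, s4}.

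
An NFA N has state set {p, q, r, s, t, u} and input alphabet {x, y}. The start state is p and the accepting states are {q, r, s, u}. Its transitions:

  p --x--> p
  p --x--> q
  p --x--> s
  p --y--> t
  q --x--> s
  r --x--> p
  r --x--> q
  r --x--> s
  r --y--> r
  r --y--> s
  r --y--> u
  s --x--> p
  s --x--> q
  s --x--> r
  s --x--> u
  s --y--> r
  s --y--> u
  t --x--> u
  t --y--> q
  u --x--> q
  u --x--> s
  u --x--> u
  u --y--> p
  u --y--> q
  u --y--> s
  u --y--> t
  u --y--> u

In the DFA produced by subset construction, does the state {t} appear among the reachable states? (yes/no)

Start state of the DFA: {p}.
{p} --x--> {p, q, s}  [new]
{p} --y--> {t}  [new]
{p, q, s} --x--> {p, q, r, s, u}  [new]
{p, q, s} --y--> {r, t, u}  [new]
{t} --x--> {u}  [new]
{t} --y--> {q}  [new]
{p, q, r, s, u} --x--> {p, q, r, s, u}  [seen]
{p, q, r, s, u} --y--> {p, q, r, s, t, u}  [new]
{r, t, u} --x--> {p, q, s, u}  [new]
{r, t, u} --y--> {p, q, r, s, t, u}  [seen]
{u} --x--> {q, s, u}  [new]
{u} --y--> {p, q, s, t, u}  [new]
{q} --x--> {s}  [new]
{q} --y--> ∅  [new]
{p, q, r, s, t, u} --x--> {p, q, r, s, u}  [seen]
{p, q, r, s, t, u} --y--> {p, q, r, s, t, u}  [seen]
{p, q, s, u} --x--> {p, q, r, s, u}  [seen]
{p, q, s, u} --y--> {p, q, r, s, t, u}  [seen]
{q, s, u} --x--> {p, q, r, s, u}  [seen]
{q, s, u} --y--> {p, q, r, s, t, u}  [seen]
{p, q, s, t, u} --x--> {p, q, r, s, u}  [seen]
{p, q, s, t, u} --y--> {p, q, r, s, t, u}  [seen]
{s} --x--> {p, q, r, u}  [new]
{s} --y--> {r, u}  [new]
∅ --x--> ∅  [seen]
∅ --y--> ∅  [seen]
{p, q, r, u} --x--> {p, q, s, u}  [seen]
{p, q, r, u} --y--> {p, q, r, s, t, u}  [seen]
{r, u} --x--> {p, q, s, u}  [seen]
{r, u} --y--> {p, q, r, s, t, u}  [seen]
Reachable DFA states: {p}, {p, q, s}, {t}, {p, q, r, s, u}, {r, t, u}, {u}, {q}, {p, q, r, s, t, u}, {p, q, s, u}, {q, s, u}, {p, q, s, t, u}, {s}, ∅, {p, q, r, u}, {r, u}.
{t} is among them.

yes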